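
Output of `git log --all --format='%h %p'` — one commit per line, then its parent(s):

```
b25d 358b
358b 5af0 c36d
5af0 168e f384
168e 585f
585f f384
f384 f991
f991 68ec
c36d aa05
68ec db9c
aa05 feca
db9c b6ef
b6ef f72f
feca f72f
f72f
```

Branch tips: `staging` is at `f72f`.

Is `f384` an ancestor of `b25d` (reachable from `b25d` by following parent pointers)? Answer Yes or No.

Yes

Ancestors of b25d (commits reachable by following parents): {168e, 358b, 585f, 5af0, 68ec, aa05, b25d, b6ef, c36d, db9c, f384, f72f, f991, feca}.
f384 is in that set, so it is an ancestor of b25d.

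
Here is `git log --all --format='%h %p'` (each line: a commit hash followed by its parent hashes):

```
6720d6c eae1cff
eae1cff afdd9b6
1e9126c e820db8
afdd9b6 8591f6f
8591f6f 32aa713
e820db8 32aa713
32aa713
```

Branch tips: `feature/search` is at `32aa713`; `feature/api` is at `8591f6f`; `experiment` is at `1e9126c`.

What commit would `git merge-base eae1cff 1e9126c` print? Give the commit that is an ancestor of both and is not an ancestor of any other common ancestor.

Ancestors of eae1cff: {32aa713, 8591f6f, afdd9b6, eae1cff}.
Ancestors of 1e9126c: {1e9126c, 32aa713, e820db8}.
Common ancestors: {32aa713}.
The only common ancestor is 32aa713, so it is the merge base.

32aa713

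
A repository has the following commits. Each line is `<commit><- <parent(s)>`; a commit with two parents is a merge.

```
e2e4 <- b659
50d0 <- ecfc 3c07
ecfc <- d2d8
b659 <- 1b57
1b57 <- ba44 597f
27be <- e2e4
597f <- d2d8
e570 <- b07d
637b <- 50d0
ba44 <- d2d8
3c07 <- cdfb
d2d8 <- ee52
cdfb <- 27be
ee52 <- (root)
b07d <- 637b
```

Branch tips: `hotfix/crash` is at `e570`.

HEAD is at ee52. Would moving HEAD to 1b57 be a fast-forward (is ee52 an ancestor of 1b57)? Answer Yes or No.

Yes

A fast-forward from ee52 to 1b57 is possible iff ee52 is an ancestor of 1b57.
Ancestors of 1b57: {1b57, 597f, ba44, d2d8, ee52}.
ee52 is among them, so fast-forward is possible.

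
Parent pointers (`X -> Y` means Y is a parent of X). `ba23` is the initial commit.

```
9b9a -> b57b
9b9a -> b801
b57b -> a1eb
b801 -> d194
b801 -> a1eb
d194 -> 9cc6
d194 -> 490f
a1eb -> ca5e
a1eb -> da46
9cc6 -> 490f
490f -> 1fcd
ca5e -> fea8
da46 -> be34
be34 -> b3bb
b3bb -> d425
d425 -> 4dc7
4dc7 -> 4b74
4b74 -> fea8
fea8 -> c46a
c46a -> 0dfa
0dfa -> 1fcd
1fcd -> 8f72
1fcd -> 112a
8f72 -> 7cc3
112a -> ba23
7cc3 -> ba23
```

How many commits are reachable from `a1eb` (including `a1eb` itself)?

16

Walking parent pointers from a1eb: reachable set = {0dfa, 112a, 1fcd, 4b74, 4dc7, 7cc3, 8f72, a1eb, b3bb, ba23, be34, c46a, ca5e, d425, da46, fea8}.
That is 16 commits.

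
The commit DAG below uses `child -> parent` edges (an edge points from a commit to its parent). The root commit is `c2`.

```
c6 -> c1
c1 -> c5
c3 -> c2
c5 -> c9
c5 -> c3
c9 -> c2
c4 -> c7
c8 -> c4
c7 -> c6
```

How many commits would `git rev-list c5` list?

Walking parent pointers from c5: reachable set = {c2, c3, c5, c9}.
That is 4 commits.

4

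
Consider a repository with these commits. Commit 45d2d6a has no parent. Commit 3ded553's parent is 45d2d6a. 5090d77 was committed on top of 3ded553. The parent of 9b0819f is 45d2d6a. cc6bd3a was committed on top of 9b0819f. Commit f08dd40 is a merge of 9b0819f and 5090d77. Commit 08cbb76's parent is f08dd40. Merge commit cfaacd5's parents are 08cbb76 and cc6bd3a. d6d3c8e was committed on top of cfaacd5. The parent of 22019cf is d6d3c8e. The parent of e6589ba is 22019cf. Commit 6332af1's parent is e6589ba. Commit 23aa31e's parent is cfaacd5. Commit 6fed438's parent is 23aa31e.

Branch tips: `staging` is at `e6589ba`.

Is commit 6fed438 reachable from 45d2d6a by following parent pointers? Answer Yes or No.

No

Ancestors of 45d2d6a: {45d2d6a}.
6fed438 is not in that set, so it is not an ancestor of 45d2d6a.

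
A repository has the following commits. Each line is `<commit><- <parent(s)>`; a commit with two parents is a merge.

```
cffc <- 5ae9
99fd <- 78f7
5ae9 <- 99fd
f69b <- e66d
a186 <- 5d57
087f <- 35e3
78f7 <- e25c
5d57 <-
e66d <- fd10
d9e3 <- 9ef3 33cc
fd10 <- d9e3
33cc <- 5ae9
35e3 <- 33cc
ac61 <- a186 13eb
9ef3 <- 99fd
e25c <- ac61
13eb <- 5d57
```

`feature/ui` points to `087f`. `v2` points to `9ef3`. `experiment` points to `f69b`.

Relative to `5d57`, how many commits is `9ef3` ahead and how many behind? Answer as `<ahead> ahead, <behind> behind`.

Reachable from 9ef3: {13eb, 5d57, 78f7, 99fd, 9ef3, a186, ac61, e25c}.
Reachable from 5d57: {5d57}.
Only in 9ef3's history (ahead): {13eb, 78f7, 99fd, 9ef3, a186, ac61, e25c} — 7.
Only in 5d57's history (behind): {} — 0.

7 ahead, 0 behind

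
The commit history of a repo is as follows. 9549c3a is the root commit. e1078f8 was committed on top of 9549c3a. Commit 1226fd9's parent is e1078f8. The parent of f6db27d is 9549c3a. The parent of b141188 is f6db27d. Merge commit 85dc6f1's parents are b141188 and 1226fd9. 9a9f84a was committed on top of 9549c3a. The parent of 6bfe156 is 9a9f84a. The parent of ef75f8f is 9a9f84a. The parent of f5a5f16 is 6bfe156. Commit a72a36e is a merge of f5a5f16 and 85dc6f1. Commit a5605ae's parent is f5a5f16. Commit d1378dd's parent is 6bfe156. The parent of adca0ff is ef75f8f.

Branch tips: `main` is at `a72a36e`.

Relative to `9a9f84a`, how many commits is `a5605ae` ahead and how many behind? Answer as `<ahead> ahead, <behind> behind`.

3 ahead, 0 behind

Reachable from a5605ae: {6bfe156, 9549c3a, 9a9f84a, a5605ae, f5a5f16}.
Reachable from 9a9f84a: {9549c3a, 9a9f84a}.
Only in a5605ae's history (ahead): {6bfe156, a5605ae, f5a5f16} — 3.
Only in 9a9f84a's history (behind): {} — 0.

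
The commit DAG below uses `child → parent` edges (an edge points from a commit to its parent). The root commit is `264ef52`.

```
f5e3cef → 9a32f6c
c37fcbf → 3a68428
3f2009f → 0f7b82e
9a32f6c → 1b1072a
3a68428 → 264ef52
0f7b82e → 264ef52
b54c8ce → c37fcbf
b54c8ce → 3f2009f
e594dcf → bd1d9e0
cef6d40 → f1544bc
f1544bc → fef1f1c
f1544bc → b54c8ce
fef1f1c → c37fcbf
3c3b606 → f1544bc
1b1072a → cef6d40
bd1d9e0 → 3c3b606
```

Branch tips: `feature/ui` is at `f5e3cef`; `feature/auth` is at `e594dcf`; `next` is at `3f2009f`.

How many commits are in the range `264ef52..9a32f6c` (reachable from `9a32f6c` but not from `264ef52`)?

10

Reachable from 9a32f6c: {0f7b82e, 1b1072a, 264ef52, 3a68428, 3f2009f, 9a32f6c, b54c8ce, c37fcbf, cef6d40, f1544bc, fef1f1c}.
Reachable from 264ef52: {264ef52}.
In 9a32f6c's history but not 264ef52's: {0f7b82e, 1b1072a, 3a68428, 3f2009f, 9a32f6c, b54c8ce, c37fcbf, cef6d40, f1544bc, fef1f1c} — 10 commits.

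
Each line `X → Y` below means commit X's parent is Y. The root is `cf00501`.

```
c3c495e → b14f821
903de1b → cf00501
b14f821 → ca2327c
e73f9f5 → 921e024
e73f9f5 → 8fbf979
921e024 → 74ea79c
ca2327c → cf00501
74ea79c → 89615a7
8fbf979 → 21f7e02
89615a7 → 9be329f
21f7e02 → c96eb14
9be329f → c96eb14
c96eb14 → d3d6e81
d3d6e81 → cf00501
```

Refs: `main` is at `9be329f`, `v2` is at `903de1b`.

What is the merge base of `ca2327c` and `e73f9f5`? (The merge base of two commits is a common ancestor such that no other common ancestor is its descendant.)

cf00501

Ancestors of ca2327c: {ca2327c, cf00501}.
Ancestors of e73f9f5: {21f7e02, 74ea79c, 89615a7, 8fbf979, 921e024, 9be329f, c96eb14, cf00501, d3d6e81, e73f9f5}.
Common ancestors: {cf00501}.
The only common ancestor is cf00501, so it is the merge base.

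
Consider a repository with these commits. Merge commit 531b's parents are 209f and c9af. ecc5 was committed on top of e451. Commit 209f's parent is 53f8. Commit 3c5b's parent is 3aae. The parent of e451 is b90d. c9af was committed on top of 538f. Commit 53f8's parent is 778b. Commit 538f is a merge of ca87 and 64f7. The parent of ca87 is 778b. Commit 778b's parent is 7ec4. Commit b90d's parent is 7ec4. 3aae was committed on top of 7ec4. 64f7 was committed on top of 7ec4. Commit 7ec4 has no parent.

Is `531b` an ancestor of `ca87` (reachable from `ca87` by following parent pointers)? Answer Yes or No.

No

Ancestors of ca87: {778b, 7ec4, ca87}.
531b is not in that set, so it is not an ancestor of ca87.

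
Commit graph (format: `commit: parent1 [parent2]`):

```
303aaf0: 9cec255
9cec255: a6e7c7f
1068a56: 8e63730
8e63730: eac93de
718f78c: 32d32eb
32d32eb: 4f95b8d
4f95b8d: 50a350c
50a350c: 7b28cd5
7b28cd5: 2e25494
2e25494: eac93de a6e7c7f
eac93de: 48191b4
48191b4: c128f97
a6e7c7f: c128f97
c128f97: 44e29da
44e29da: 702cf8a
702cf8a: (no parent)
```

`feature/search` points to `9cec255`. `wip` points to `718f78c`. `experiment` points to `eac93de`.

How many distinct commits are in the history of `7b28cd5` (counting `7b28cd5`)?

Walking parent pointers from 7b28cd5: reachable set = {2e25494, 44e29da, 48191b4, 702cf8a, 7b28cd5, a6e7c7f, c128f97, eac93de}.
That is 8 commits.

8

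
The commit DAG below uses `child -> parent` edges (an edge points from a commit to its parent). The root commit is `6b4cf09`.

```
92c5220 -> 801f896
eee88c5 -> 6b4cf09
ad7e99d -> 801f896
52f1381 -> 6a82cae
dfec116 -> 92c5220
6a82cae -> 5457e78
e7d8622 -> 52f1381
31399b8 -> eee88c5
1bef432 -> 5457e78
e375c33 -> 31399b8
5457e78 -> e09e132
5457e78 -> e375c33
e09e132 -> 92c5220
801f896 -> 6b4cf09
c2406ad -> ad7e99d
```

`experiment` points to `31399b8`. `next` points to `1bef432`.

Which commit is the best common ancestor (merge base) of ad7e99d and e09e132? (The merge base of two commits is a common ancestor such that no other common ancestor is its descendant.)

801f896

Ancestors of ad7e99d: {6b4cf09, 801f896, ad7e99d}.
Ancestors of e09e132: {6b4cf09, 801f896, 92c5220, e09e132}.
Common ancestors: {6b4cf09, 801f896}.
Among these, 801f896 is not an ancestor of any other common ancestor — it is the merge base.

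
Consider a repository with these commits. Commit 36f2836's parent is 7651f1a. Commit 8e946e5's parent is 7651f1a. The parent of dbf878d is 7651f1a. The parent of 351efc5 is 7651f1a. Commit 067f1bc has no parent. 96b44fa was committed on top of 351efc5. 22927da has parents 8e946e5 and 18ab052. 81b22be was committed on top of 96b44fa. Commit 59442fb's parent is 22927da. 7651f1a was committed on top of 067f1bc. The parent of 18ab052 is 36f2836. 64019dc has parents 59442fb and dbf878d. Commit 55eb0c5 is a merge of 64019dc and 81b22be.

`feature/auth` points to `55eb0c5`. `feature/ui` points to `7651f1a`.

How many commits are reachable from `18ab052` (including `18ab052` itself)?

4

Walking parent pointers from 18ab052: reachable set = {067f1bc, 18ab052, 36f2836, 7651f1a}.
That is 4 commits.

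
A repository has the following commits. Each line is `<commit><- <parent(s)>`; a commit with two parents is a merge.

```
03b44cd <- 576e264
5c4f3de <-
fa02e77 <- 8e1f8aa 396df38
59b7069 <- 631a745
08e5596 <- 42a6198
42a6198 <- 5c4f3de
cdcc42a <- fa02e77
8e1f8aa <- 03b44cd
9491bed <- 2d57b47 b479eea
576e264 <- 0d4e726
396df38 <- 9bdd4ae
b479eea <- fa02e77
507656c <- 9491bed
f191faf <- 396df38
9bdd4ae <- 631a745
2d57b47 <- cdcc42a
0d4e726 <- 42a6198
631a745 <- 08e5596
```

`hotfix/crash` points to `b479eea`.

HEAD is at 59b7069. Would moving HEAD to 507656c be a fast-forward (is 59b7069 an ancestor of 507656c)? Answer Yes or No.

A fast-forward from 59b7069 to 507656c is possible iff 59b7069 is an ancestor of 507656c.
Ancestors of 507656c: {03b44cd, 08e5596, 0d4e726, 2d57b47, 396df38, 42a6198, 507656c, 576e264, 5c4f3de, 631a745, 8e1f8aa, 9491bed, 9bdd4ae, b479eea, cdcc42a, fa02e77}.
59b7069 is not among them, so fast-forward is not possible.

No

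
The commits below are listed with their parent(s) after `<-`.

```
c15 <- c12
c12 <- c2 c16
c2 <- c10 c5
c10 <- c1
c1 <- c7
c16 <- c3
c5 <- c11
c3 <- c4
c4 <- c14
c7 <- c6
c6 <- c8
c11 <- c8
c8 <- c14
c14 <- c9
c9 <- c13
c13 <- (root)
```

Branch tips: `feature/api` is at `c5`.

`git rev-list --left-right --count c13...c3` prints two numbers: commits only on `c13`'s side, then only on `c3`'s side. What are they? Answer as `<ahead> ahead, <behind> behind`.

Reachable from c13: {c13}.
Reachable from c3: {c13, c14, c3, c4, c9}.
Only in c13's history (ahead): {} — 0.
Only in c3's history (behind): {c14, c3, c4, c9} — 4.

0 ahead, 4 behind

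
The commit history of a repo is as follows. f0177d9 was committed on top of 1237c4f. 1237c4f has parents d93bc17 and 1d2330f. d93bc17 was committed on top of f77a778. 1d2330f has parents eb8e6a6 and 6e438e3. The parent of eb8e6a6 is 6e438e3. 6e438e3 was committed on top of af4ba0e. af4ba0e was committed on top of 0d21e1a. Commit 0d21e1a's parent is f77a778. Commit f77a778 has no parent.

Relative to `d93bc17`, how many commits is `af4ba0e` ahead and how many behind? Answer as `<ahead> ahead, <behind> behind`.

2 ahead, 1 behind

Reachable from af4ba0e: {0d21e1a, af4ba0e, f77a778}.
Reachable from d93bc17: {d93bc17, f77a778}.
Only in af4ba0e's history (ahead): {0d21e1a, af4ba0e} — 2.
Only in d93bc17's history (behind): {d93bc17} — 1.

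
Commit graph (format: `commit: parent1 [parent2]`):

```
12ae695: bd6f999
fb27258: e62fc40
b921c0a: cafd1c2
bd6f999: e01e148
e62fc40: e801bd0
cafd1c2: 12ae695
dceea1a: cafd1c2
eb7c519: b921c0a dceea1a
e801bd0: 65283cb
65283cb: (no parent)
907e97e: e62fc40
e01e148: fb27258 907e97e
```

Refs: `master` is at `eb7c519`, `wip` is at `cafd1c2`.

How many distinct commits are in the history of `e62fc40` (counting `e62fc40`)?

Walking parent pointers from e62fc40: reachable set = {65283cb, e62fc40, e801bd0}.
That is 3 commits.

3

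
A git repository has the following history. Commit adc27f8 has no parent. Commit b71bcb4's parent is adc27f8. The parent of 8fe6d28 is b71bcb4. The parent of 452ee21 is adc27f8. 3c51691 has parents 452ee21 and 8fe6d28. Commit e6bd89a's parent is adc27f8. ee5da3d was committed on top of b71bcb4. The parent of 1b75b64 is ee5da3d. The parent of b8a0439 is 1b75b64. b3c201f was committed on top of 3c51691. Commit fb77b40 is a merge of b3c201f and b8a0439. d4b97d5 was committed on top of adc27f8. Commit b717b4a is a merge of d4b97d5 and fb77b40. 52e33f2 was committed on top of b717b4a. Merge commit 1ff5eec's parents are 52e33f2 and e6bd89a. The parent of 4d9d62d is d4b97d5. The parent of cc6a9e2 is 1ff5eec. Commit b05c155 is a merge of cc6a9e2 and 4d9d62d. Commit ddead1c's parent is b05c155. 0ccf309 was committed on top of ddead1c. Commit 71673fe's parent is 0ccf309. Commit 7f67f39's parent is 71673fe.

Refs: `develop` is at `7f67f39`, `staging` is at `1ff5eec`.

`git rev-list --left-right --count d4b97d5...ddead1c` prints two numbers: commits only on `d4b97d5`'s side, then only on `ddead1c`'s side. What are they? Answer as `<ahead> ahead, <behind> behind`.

Reachable from d4b97d5: {adc27f8, d4b97d5}.
Reachable from ddead1c: {1b75b64, 1ff5eec, 3c51691, 452ee21, 4d9d62d, 52e33f2, 8fe6d28, adc27f8, b05c155, b3c201f, b717b4a, b71bcb4, b8a0439, cc6a9e2, d4b97d5, ddead1c, e6bd89a, ee5da3d, fb77b40}.
Only in d4b97d5's history (ahead): {} — 0.
Only in ddead1c's history (behind): {1b75b64, 1ff5eec, 3c51691, 452ee21, 4d9d62d, 52e33f2, 8fe6d28, b05c155, b3c201f, b717b4a, b71bcb4, b8a0439, cc6a9e2, ddead1c, e6bd89a, ee5da3d, fb77b40} — 17.

0 ahead, 17 behind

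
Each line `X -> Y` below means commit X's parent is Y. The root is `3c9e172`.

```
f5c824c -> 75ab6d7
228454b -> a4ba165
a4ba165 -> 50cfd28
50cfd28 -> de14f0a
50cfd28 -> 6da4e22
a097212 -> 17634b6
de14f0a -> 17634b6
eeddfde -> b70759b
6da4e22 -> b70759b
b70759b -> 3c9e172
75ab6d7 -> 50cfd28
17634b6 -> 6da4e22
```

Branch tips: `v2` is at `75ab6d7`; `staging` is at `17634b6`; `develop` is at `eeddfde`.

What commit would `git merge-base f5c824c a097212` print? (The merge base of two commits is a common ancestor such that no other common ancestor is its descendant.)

Ancestors of f5c824c: {17634b6, 3c9e172, 50cfd28, 6da4e22, 75ab6d7, b70759b, de14f0a, f5c824c}.
Ancestors of a097212: {17634b6, 3c9e172, 6da4e22, a097212, b70759b}.
Common ancestors: {17634b6, 3c9e172, 6da4e22, b70759b}.
Among these, 17634b6 is not an ancestor of any other common ancestor — it is the merge base.

17634b6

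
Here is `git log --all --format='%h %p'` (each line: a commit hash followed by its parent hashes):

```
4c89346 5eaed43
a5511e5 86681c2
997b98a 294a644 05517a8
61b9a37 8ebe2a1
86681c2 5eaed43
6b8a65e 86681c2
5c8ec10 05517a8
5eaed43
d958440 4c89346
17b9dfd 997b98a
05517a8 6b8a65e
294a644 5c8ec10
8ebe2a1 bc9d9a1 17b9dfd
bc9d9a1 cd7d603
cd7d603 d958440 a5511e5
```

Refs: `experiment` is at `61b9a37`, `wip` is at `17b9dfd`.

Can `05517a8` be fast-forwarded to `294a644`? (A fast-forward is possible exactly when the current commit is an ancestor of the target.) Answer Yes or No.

Yes

A fast-forward from 05517a8 to 294a644 is possible iff 05517a8 is an ancestor of 294a644.
Ancestors of 294a644: {05517a8, 294a644, 5c8ec10, 5eaed43, 6b8a65e, 86681c2}.
05517a8 is among them, so fast-forward is possible.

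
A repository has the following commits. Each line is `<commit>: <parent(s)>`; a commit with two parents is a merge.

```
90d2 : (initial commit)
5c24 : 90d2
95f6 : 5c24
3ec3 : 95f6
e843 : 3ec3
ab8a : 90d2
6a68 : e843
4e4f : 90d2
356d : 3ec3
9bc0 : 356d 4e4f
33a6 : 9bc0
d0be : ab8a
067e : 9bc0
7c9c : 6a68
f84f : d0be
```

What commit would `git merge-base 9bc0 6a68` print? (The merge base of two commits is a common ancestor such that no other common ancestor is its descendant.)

Ancestors of 9bc0: {356d, 3ec3, 4e4f, 5c24, 90d2, 95f6, 9bc0}.
Ancestors of 6a68: {3ec3, 5c24, 6a68, 90d2, 95f6, e843}.
Common ancestors: {3ec3, 5c24, 90d2, 95f6}.
Among these, 3ec3 is not an ancestor of any other common ancestor — it is the merge base.

3ec3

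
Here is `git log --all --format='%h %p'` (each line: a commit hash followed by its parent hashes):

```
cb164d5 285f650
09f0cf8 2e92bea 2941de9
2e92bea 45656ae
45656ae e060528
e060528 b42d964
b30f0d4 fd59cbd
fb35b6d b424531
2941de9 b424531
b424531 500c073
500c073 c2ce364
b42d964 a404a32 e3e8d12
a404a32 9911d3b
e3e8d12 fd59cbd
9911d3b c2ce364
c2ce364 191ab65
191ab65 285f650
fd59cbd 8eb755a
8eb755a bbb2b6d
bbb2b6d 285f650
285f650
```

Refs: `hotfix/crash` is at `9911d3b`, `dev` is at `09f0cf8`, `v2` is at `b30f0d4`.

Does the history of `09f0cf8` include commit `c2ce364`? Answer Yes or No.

Ancestors of 09f0cf8 (commits reachable by following parents): {09f0cf8, 191ab65, 285f650, 2941de9, 2e92bea, 45656ae, 500c073, 8eb755a, 9911d3b, a404a32, b424531, b42d964, bbb2b6d, c2ce364, e060528, e3e8d12, fd59cbd}.
c2ce364 is in that set, so it is an ancestor of 09f0cf8.

Yes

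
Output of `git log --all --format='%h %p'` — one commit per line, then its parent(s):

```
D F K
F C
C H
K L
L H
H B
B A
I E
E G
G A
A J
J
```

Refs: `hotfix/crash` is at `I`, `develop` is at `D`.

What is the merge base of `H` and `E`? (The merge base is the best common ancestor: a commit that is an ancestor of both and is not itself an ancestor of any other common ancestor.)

Ancestors of H: {A, B, H, J}.
Ancestors of E: {A, E, G, J}.
Common ancestors: {A, J}.
Among these, A is not an ancestor of any other common ancestor — it is the merge base.

A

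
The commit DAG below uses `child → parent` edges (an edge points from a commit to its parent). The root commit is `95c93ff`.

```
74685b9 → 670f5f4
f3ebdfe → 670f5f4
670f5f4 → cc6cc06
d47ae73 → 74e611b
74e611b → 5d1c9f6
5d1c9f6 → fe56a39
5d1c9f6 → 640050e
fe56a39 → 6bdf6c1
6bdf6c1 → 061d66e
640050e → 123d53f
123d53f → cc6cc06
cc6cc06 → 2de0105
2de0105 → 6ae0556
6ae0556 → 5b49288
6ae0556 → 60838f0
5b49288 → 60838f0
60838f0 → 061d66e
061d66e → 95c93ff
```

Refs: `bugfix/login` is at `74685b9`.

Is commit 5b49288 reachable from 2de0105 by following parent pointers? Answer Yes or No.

Yes

Ancestors of 2de0105 (commits reachable by following parents): {061d66e, 2de0105, 5b49288, 60838f0, 6ae0556, 95c93ff}.
5b49288 is in that set, so it is an ancestor of 2de0105.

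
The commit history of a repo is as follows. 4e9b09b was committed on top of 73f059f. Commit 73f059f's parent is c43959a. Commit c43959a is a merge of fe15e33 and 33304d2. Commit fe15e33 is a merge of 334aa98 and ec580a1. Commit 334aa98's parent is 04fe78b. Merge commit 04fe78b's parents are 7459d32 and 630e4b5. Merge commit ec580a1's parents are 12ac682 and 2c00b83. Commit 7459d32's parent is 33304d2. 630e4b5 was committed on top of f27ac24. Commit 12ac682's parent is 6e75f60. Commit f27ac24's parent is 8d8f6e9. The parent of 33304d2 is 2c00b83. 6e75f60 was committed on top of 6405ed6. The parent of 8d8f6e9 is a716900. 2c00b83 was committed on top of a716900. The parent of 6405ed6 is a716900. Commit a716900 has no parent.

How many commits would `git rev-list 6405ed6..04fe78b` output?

Reachable from 04fe78b: {04fe78b, 2c00b83, 33304d2, 630e4b5, 7459d32, 8d8f6e9, a716900, f27ac24}.
Reachable from 6405ed6: {6405ed6, a716900}.
In 04fe78b's history but not 6405ed6's: {04fe78b, 2c00b83, 33304d2, 630e4b5, 7459d32, 8d8f6e9, f27ac24} — 7 commits.

7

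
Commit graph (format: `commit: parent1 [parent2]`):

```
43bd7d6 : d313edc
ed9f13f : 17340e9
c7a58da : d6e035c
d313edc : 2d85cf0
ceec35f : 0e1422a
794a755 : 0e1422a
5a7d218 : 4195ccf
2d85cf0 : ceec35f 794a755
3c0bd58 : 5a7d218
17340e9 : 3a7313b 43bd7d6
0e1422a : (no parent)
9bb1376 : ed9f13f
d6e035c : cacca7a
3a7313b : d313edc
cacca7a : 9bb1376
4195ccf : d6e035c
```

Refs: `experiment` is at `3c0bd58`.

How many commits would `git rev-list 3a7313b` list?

6

Walking parent pointers from 3a7313b: reachable set = {0e1422a, 2d85cf0, 3a7313b, 794a755, ceec35f, d313edc}.
That is 6 commits.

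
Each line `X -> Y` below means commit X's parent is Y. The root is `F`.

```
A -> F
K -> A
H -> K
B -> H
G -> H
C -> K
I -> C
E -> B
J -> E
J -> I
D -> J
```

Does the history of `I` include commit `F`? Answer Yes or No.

Yes

Ancestors of I (commits reachable by following parents): {A, C, F, I, K}.
F is in that set, so it is an ancestor of I.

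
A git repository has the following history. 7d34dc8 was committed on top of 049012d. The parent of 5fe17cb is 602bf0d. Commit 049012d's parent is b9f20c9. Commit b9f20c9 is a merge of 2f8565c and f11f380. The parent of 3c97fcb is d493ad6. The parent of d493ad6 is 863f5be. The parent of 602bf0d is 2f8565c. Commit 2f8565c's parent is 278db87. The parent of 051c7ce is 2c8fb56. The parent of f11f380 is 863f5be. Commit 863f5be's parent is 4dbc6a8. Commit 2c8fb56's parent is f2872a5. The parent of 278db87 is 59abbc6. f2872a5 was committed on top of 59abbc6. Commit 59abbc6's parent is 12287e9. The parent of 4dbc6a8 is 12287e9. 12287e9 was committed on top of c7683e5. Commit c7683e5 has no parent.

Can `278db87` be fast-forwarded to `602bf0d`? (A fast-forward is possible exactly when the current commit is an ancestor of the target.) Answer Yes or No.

Yes

A fast-forward from 278db87 to 602bf0d is possible iff 278db87 is an ancestor of 602bf0d.
Ancestors of 602bf0d: {12287e9, 278db87, 2f8565c, 59abbc6, 602bf0d, c7683e5}.
278db87 is among them, so fast-forward is possible.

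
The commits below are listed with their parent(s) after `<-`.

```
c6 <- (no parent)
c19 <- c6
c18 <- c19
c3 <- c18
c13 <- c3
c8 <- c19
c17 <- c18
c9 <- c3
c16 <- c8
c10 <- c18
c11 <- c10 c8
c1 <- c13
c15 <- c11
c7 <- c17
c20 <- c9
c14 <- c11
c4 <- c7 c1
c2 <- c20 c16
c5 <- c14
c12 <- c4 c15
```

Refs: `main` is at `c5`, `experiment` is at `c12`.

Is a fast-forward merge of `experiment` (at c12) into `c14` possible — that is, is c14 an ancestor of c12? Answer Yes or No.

A fast-forward from c14 to c12 is possible iff c14 is an ancestor of c12.
Ancestors of c12: {c1, c10, c11, c12, c13, c15, c17, c18, c19, c3, c4, c6, c7, c8}.
c14 is not among them, so fast-forward is not possible.

No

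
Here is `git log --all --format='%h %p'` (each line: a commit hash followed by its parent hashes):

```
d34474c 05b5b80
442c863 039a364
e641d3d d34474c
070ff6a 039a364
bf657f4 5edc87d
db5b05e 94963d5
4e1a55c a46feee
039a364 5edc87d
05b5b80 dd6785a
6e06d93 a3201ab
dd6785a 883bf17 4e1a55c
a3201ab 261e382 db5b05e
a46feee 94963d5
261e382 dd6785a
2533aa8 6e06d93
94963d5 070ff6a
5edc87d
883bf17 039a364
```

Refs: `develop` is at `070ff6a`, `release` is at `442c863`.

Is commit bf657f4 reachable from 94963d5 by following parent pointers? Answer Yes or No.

No

Ancestors of 94963d5: {039a364, 070ff6a, 5edc87d, 94963d5}.
bf657f4 is not in that set, so it is not an ancestor of 94963d5.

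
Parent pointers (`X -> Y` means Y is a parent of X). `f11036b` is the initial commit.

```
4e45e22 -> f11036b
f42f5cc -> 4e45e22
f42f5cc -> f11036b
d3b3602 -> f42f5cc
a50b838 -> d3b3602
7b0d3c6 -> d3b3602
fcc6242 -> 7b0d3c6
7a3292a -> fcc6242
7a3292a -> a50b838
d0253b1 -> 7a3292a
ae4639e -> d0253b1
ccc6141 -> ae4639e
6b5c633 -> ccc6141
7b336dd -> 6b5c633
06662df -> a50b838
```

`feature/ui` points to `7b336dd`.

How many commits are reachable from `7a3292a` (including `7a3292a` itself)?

Walking parent pointers from 7a3292a: reachable set = {4e45e22, 7a3292a, 7b0d3c6, a50b838, d3b3602, f11036b, f42f5cc, fcc6242}.
That is 8 commits.

8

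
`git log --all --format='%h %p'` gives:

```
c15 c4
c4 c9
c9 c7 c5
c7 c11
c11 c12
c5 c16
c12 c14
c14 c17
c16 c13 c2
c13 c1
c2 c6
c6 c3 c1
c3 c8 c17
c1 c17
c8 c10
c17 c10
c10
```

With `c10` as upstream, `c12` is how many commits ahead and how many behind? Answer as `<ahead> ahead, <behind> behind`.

3 ahead, 0 behind

Reachable from c12: {c10, c12, c14, c17}.
Reachable from c10: {c10}.
Only in c12's history (ahead): {c12, c14, c17} — 3.
Only in c10's history (behind): {} — 0.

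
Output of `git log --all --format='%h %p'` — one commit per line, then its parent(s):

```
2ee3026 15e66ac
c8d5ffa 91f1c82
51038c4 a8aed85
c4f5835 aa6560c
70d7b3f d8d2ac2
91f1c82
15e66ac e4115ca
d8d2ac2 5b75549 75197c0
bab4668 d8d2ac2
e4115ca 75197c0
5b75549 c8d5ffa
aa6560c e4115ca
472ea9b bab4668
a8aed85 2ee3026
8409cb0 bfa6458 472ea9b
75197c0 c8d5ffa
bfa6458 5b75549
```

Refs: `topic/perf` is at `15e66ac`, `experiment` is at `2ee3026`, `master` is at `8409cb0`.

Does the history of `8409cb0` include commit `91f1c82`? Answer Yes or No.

Ancestors of 8409cb0 (commits reachable by following parents): {472ea9b, 5b75549, 75197c0, 8409cb0, 91f1c82, bab4668, bfa6458, c8d5ffa, d8d2ac2}.
91f1c82 is in that set, so it is an ancestor of 8409cb0.

Yes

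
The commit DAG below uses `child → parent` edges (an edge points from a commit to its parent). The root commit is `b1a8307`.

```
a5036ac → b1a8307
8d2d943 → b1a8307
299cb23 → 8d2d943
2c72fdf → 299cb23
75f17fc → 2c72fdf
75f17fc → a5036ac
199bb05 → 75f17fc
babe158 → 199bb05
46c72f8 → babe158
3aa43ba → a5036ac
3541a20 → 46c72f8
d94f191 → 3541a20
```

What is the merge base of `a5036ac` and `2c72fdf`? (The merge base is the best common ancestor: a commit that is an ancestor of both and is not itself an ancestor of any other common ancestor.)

b1a8307

Ancestors of a5036ac: {a5036ac, b1a8307}.
Ancestors of 2c72fdf: {299cb23, 2c72fdf, 8d2d943, b1a8307}.
Common ancestors: {b1a8307}.
The only common ancestor is b1a8307, so it is the merge base.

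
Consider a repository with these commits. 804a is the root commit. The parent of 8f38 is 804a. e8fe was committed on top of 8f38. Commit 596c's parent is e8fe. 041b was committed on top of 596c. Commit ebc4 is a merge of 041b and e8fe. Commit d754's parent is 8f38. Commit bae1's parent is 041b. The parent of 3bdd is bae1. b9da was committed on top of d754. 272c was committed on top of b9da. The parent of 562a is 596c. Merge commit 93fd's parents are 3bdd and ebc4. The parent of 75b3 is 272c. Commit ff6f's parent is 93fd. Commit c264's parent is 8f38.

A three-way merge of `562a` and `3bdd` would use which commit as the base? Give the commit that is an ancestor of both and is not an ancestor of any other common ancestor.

Ancestors of 562a: {562a, 596c, 804a, 8f38, e8fe}.
Ancestors of 3bdd: {041b, 3bdd, 596c, 804a, 8f38, bae1, e8fe}.
Common ancestors: {596c, 804a, 8f38, e8fe}.
Among these, 596c is not an ancestor of any other common ancestor — it is the merge base.

596c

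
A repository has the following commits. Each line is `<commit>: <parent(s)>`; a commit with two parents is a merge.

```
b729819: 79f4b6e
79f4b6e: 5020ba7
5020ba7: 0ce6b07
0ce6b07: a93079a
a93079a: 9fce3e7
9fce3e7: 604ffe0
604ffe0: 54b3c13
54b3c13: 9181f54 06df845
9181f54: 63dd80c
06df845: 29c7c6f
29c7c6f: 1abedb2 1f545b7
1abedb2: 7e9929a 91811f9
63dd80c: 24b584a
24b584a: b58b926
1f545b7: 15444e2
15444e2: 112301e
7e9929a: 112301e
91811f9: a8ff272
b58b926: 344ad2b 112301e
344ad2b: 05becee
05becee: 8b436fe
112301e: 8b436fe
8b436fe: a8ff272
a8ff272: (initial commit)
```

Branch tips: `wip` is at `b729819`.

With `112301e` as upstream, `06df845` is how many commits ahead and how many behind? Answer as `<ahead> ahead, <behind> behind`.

7 ahead, 0 behind

Reachable from 06df845: {06df845, 112301e, 15444e2, 1abedb2, 1f545b7, 29c7c6f, 7e9929a, 8b436fe, 91811f9, a8ff272}.
Reachable from 112301e: {112301e, 8b436fe, a8ff272}.
Only in 06df845's history (ahead): {06df845, 15444e2, 1abedb2, 1f545b7, 29c7c6f, 7e9929a, 91811f9} — 7.
Only in 112301e's history (behind): {} — 0.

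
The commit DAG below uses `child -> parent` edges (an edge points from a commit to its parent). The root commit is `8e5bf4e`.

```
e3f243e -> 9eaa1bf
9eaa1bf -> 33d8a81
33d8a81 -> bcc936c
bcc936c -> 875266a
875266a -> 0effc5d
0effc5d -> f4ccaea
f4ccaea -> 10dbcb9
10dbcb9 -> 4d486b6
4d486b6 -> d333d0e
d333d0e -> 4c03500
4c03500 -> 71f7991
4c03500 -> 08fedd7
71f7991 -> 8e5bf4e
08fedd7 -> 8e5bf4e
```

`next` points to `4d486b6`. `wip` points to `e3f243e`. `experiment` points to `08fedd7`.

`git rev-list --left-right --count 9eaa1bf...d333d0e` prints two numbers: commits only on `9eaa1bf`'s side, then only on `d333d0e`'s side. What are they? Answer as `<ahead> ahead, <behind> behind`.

8 ahead, 0 behind

Reachable from 9eaa1bf: {08fedd7, 0effc5d, 10dbcb9, 33d8a81, 4c03500, 4d486b6, 71f7991, 875266a, 8e5bf4e, 9eaa1bf, bcc936c, d333d0e, f4ccaea}.
Reachable from d333d0e: {08fedd7, 4c03500, 71f7991, 8e5bf4e, d333d0e}.
Only in 9eaa1bf's history (ahead): {0effc5d, 10dbcb9, 33d8a81, 4d486b6, 875266a, 9eaa1bf, bcc936c, f4ccaea} — 8.
Only in d333d0e's history (behind): {} — 0.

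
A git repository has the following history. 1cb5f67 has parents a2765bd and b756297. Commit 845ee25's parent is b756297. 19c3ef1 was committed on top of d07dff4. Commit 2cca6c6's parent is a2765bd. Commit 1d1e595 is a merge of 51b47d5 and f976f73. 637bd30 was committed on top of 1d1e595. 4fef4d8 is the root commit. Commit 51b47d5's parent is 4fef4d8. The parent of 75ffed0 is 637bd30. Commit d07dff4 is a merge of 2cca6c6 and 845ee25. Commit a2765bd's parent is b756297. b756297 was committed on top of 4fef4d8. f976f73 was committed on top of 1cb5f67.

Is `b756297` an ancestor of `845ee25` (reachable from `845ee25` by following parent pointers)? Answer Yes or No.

Ancestors of 845ee25 (commits reachable by following parents): {4fef4d8, 845ee25, b756297}.
b756297 is in that set, so it is an ancestor of 845ee25.

Yes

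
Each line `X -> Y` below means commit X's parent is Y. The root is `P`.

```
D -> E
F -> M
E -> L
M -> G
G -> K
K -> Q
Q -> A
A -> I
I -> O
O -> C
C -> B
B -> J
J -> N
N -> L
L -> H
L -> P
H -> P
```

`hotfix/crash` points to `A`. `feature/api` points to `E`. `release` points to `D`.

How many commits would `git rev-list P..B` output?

Reachable from B: {B, H, J, L, N, P}.
Reachable from P: {P}.
In B's history but not P's: {B, H, J, L, N} — 5 commits.

5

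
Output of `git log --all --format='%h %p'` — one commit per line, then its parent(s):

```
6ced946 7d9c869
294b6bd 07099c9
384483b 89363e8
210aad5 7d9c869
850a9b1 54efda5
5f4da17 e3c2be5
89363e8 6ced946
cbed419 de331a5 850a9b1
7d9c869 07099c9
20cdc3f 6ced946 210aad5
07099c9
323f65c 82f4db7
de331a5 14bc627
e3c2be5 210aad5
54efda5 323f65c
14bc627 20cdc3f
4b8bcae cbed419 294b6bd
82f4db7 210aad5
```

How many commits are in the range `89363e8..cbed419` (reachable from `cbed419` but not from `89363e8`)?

Reachable from cbed419: {07099c9, 14bc627, 20cdc3f, 210aad5, 323f65c, 54efda5, 6ced946, 7d9c869, 82f4db7, 850a9b1, cbed419, de331a5}.
Reachable from 89363e8: {07099c9, 6ced946, 7d9c869, 89363e8}.
In cbed419's history but not 89363e8's: {14bc627, 20cdc3f, 210aad5, 323f65c, 54efda5, 82f4db7, 850a9b1, cbed419, de331a5} — 9 commits.

9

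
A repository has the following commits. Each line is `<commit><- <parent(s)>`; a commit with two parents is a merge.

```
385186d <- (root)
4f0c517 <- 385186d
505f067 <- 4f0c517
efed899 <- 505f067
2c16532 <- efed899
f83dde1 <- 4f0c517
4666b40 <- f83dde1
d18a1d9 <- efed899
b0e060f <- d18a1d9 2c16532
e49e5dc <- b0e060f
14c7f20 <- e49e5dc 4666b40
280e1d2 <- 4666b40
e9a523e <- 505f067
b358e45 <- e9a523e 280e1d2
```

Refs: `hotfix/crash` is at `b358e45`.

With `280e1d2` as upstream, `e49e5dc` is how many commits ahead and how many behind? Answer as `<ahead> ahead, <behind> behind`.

Reachable from e49e5dc: {2c16532, 385186d, 4f0c517, 505f067, b0e060f, d18a1d9, e49e5dc, efed899}.
Reachable from 280e1d2: {280e1d2, 385186d, 4666b40, 4f0c517, f83dde1}.
Only in e49e5dc's history (ahead): {2c16532, 505f067, b0e060f, d18a1d9, e49e5dc, efed899} — 6.
Only in 280e1d2's history (behind): {280e1d2, 4666b40, f83dde1} — 3.

6 ahead, 3 behind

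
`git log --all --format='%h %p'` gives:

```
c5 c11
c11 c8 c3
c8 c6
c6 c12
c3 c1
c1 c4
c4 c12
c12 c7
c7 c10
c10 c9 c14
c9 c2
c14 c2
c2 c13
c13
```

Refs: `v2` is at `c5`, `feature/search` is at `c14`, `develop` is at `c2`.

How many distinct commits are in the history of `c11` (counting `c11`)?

Walking parent pointers from c11: reachable set = {c1, c10, c11, c12, c13, c14, c2, c3, c4, c6, c7, c8, c9}.
That is 13 commits.

13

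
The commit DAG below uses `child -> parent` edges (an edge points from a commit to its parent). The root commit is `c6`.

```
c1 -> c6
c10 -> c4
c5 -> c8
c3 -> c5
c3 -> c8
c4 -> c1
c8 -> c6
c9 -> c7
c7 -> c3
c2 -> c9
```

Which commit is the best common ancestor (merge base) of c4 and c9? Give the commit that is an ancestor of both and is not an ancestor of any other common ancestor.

Ancestors of c4: {c1, c4, c6}.
Ancestors of c9: {c3, c5, c6, c7, c8, c9}.
Common ancestors: {c6}.
The only common ancestor is c6, so it is the merge base.

c6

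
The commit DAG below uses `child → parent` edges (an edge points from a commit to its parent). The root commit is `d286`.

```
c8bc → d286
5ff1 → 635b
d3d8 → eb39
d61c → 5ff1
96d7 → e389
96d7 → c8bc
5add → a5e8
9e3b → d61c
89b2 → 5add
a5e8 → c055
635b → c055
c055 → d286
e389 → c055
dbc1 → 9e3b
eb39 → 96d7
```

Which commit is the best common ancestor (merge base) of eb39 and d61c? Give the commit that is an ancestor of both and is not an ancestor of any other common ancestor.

Ancestors of eb39: {96d7, c055, c8bc, d286, e389, eb39}.
Ancestors of d61c: {5ff1, 635b, c055, d286, d61c}.
Common ancestors: {c055, d286}.
Among these, c055 is not an ancestor of any other common ancestor — it is the merge base.

c055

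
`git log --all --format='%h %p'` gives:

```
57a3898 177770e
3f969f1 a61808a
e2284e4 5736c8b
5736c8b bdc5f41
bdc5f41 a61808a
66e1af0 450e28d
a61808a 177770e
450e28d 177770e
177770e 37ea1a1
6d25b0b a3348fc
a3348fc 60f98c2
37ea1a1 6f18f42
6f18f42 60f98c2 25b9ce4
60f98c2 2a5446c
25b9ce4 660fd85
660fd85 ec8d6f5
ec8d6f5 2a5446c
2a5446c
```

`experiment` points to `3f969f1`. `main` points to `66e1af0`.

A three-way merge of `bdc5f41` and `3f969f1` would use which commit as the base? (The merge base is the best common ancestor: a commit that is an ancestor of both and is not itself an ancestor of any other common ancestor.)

a61808a

Ancestors of bdc5f41: {177770e, 25b9ce4, 2a5446c, 37ea1a1, 60f98c2, 660fd85, 6f18f42, a61808a, bdc5f41, ec8d6f5}.
Ancestors of 3f969f1: {177770e, 25b9ce4, 2a5446c, 37ea1a1, 3f969f1, 60f98c2, 660fd85, 6f18f42, a61808a, ec8d6f5}.
Common ancestors: {177770e, 25b9ce4, 2a5446c, 37ea1a1, 60f98c2, 660fd85, 6f18f42, a61808a, ec8d6f5}.
Among these, a61808a is not an ancestor of any other common ancestor — it is the merge base.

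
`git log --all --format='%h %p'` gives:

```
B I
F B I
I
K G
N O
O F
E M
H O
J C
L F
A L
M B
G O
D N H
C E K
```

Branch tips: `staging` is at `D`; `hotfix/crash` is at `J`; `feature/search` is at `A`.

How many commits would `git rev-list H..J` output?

Reachable from J: {B, C, E, F, G, I, J, K, M, O}.
Reachable from H: {B, F, H, I, O}.
In J's history but not H's: {C, E, G, J, K, M} — 6 commits.

6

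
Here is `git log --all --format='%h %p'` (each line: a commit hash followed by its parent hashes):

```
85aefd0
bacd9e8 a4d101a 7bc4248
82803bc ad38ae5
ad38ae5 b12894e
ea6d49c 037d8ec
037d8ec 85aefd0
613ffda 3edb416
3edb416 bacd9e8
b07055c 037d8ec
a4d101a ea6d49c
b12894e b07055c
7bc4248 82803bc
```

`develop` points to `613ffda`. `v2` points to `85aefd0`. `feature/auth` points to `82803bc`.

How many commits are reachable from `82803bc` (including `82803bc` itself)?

Walking parent pointers from 82803bc: reachable set = {037d8ec, 82803bc, 85aefd0, ad38ae5, b07055c, b12894e}.
That is 6 commits.

6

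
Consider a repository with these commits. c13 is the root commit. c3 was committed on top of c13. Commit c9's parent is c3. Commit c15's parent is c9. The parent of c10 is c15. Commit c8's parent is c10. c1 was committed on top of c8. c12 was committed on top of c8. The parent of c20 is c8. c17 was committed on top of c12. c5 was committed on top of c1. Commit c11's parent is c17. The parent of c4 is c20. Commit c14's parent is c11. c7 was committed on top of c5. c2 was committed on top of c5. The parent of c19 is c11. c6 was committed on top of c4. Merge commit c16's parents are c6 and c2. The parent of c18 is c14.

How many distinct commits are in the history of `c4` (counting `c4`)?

8

Walking parent pointers from c4: reachable set = {c10, c13, c15, c20, c3, c4, c8, c9}.
That is 8 commits.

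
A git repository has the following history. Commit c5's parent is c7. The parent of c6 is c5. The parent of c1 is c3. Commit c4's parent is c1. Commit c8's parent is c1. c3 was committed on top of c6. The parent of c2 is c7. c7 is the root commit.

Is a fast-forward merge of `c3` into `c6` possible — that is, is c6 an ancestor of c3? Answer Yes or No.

Yes

A fast-forward from c6 to c3 is possible iff c6 is an ancestor of c3.
Ancestors of c3: {c3, c5, c6, c7}.
c6 is among them, so fast-forward is possible.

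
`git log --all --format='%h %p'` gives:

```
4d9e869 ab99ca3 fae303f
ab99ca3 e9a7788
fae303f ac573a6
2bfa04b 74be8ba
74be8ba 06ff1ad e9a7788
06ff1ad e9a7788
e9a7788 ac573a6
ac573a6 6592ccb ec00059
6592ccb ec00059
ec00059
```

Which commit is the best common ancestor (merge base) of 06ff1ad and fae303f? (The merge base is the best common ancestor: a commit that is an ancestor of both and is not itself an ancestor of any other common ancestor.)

Ancestors of 06ff1ad: {06ff1ad, 6592ccb, ac573a6, e9a7788, ec00059}.
Ancestors of fae303f: {6592ccb, ac573a6, ec00059, fae303f}.
Common ancestors: {6592ccb, ac573a6, ec00059}.
Among these, ac573a6 is not an ancestor of any other common ancestor — it is the merge base.

ac573a6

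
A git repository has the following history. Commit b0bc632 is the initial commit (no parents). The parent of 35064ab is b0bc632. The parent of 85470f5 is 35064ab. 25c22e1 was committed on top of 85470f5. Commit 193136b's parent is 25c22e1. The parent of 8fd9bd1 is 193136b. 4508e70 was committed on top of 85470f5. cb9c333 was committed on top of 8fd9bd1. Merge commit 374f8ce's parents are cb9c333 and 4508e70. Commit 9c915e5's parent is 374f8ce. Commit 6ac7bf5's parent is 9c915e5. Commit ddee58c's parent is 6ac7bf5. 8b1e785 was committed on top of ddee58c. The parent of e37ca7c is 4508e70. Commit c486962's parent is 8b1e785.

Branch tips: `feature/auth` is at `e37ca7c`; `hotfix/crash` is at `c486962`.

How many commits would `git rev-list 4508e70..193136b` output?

2

Reachable from 193136b: {193136b, 25c22e1, 35064ab, 85470f5, b0bc632}.
Reachable from 4508e70: {35064ab, 4508e70, 85470f5, b0bc632}.
In 193136b's history but not 4508e70's: {193136b, 25c22e1} — 2 commits.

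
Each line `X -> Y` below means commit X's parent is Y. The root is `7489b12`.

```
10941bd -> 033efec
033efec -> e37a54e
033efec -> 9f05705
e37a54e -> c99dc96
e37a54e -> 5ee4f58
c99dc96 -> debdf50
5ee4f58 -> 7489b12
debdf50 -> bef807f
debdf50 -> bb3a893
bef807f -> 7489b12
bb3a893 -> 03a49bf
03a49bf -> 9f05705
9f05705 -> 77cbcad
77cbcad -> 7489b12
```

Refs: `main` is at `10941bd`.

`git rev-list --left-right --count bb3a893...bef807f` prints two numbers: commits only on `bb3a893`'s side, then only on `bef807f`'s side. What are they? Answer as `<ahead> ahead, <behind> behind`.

Reachable from bb3a893: {03a49bf, 7489b12, 77cbcad, 9f05705, bb3a893}.
Reachable from bef807f: {7489b12, bef807f}.
Only in bb3a893's history (ahead): {03a49bf, 77cbcad, 9f05705, bb3a893} — 4.
Only in bef807f's history (behind): {bef807f} — 1.

4 ahead, 1 behind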